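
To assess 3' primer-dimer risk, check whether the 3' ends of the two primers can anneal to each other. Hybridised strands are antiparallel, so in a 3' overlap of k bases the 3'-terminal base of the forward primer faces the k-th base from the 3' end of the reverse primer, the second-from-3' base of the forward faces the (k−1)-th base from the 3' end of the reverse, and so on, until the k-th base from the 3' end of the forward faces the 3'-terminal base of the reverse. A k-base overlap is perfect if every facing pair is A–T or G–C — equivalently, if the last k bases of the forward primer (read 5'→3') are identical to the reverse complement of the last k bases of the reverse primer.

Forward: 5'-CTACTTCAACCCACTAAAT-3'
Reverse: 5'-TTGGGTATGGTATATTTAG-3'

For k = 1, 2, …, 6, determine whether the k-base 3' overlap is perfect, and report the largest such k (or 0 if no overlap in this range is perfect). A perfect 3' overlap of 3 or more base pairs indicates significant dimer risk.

Last 6 bases (5'→3') — forward …CTAAAT, reverse …ATTTAG.
Reverse complement of the reverse primer's last 6 bases: CTAAAT; its first k bases are the reverse complement of the reverse primer's last k bases, so a perfect k-base overlap needs the forward primer's last k bases to equal them.
Comparing (forward last k vs required): k=1: T vs C ✗; k=2: AT vs CT ✗; k=3: AAT vs CTA ✗; k=4: AAAT vs CTAA ✗; k=5: TAAAT vs CTAAA ✗; k=6: CTAAAT vs CTAAAT ✓.
Only k = 6 is perfect, so the longest perfect 3' overlap is 6.

Longest perfect overlap: 6 complementary base pairs; significant dimer risk (threshold 3).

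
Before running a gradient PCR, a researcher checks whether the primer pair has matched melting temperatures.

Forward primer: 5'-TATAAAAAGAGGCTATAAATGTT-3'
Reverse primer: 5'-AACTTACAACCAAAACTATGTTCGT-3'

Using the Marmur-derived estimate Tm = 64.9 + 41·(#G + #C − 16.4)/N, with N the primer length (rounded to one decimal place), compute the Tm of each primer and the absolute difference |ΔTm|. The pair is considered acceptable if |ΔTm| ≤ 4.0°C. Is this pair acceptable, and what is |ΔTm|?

Forward: G+C = 5, N = 23 → Tm = 64.9 + 41·(5 − 16.4)/23 = 44.6°C.
Reverse: G+C = 8, N = 25 → Tm = 64.9 + 41·(8 − 16.4)/25 = 51.1°C.
|ΔTm| = |44.6 − 51.1| = 6.5°C, > 4.0°C.

|ΔTm| = 6.5°C; the pair is not acceptable.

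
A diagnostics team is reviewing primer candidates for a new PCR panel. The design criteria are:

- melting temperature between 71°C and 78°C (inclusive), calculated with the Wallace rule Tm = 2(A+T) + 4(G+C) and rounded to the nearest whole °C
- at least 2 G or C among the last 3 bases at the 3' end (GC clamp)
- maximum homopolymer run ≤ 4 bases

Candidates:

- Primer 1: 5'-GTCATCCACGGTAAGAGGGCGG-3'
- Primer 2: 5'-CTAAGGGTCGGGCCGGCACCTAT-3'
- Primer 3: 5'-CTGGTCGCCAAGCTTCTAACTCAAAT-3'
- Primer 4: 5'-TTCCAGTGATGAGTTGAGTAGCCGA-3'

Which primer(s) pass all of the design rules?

Primer 1 and Primer 4.

Primer 1 (22 nt, A=5 T=3 G=9 C=5): Tm = 2·8 + 4·14 = 72°C ✓; 3' end CGG has 3 G/C ✓; longest run = 3 ✓ — passes.
Primer 2 (23 nt, A=4 T=4 G=8 C=7): Tm = 2·8 + 4·15 = 76°C ✓; 3' end TAT has 0 G/C, need ≥2 ✗; longest run = 3 ✓ — fails.
Primer 3 (26 nt, A=7 T=7 G=4 C=8): Tm = 2·14 + 4·12 = 76°C ✓; 3' end AAT has 0 G/C, need ≥2 ✗; longest run = 3 ✓ — fails.
Primer 4 (25 nt, A=6 T=7 G=8 C=4): Tm = 2·13 + 4·12 = 74°C ✓; 3' end CGA has 2 G/C ✓; longest run = 2 ✓ — passes.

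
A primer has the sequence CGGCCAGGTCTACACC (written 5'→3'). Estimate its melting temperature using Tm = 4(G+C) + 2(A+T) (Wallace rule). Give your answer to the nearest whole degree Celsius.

Base counts: A=3, T=2, G=4, C=7 (length 16).
Tm = 2·(3+2) + 4·(4+7) = 2·5 + 4·11 = 10 + 44 = 54°C.

54°C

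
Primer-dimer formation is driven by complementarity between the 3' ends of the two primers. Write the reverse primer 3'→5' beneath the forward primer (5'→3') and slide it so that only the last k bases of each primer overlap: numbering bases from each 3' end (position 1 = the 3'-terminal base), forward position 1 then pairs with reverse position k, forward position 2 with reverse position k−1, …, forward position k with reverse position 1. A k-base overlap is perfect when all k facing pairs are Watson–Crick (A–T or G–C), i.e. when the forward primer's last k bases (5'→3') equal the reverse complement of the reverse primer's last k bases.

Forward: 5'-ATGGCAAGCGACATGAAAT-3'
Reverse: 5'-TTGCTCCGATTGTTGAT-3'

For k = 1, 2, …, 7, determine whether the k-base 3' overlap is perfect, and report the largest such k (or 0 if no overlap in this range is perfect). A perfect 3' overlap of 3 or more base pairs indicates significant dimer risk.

Longest perfect overlap: 2 complementary base pairs; below the dimer-risk threshold (threshold 3).

Last 7 bases (5'→3') — forward …ATGAAAT, reverse …TGTTGAT.
Reverse complement of the reverse primer's last 7 bases: ATCAACA; its first k bases are the reverse complement of the reverse primer's last k bases, so a perfect k-base overlap needs the forward primer's last k bases to equal them.
Comparing (forward last k vs required): k=1: T vs A ✗; k=2: AT vs AT ✓; k=3: AAT vs ATC ✗; k=4: AAAT vs ATCA ✗; k=5: GAAAT vs ATCAA ✗; k=6: TGAAAT vs ATCAAC ✗; k=7: ATGAAAT vs ATCAACA ✗.
Only k = 2 is perfect, so the longest perfect 3' overlap is 2.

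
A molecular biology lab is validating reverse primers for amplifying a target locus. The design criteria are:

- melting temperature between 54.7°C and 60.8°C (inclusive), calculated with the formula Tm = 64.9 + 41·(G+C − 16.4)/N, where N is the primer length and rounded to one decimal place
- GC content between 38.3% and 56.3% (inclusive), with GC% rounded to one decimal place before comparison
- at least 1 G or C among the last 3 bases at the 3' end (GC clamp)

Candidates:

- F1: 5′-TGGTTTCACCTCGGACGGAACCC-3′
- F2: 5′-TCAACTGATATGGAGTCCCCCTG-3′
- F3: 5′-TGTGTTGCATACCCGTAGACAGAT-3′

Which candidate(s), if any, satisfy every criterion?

F1 (23 nt, A=4 T=5 G=6 C=8): Tm = 64.9 + 41·(14 − 16.4)/23 = 60.6°C ✓; GC 14/23 = 60.9%, outside 38.3–56.3% ✗; 3' end CCC has 3 G/C ✓ — fails.
F2 (23 nt, A=5 T=6 G=5 C=7): Tm = 64.9 + 41·(12 − 16.4)/23 = 57.1°C ✓; GC 12/23 = 52.2% ✓; 3' end CTG has 2 G/C ✓ — passes.
F3 (24 nt, A=6 T=7 G=6 C=5): Tm = 64.9 + 41·(11 − 16.4)/24 = 55.7°C ✓; GC 11/24 = 45.8% ✓; 3' end GAT has 1 G/C ✓ — passes.

F2 and F3.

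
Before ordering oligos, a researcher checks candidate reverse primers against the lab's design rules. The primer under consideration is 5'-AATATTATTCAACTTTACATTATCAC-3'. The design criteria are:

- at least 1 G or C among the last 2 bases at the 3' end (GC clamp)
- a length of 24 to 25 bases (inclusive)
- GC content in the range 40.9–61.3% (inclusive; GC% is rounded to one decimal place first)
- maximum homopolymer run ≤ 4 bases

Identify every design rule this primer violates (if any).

Fails: length, GC content.

Base counts: A=10, T=11, G=0, C=5 (length 26).
GC clamp: 3' end AC has 1 G/C ✓
length: length 26, outside 24–25 ✗
GC content: GC 5/26 = 19.2%, outside 40.9–61.3% ✗
homopolymer run: longest run = 3 ✓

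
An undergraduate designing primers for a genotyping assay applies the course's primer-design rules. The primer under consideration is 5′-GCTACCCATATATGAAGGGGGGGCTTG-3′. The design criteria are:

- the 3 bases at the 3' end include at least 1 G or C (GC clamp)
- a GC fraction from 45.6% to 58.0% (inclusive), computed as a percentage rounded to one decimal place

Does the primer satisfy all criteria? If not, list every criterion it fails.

Base counts: A=6, T=6, G=10, C=5 (length 27).
GC clamp: 3' end TTG has 1 G/C ✓
GC content: GC 15/27 = 55.6% ✓

Meets all criteria.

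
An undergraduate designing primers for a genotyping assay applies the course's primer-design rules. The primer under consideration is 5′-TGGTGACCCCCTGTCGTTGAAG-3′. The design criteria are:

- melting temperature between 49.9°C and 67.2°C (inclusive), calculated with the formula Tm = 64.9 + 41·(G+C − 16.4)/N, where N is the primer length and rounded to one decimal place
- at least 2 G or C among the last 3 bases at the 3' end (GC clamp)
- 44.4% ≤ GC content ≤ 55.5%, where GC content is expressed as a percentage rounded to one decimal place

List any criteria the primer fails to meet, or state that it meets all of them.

Fails: GC clamp, GC content.

Base counts: A=3, T=6, G=7, C=6 (length 22).
Tm: Tm = 64.9 + 41·(13 − 16.4)/22 = 58.6°C ✓
GC clamp: 3' end AAG has 1 G/C, need ≥2 ✗
GC content: GC 13/22 = 59.1%, outside 44.4–55.5% ✗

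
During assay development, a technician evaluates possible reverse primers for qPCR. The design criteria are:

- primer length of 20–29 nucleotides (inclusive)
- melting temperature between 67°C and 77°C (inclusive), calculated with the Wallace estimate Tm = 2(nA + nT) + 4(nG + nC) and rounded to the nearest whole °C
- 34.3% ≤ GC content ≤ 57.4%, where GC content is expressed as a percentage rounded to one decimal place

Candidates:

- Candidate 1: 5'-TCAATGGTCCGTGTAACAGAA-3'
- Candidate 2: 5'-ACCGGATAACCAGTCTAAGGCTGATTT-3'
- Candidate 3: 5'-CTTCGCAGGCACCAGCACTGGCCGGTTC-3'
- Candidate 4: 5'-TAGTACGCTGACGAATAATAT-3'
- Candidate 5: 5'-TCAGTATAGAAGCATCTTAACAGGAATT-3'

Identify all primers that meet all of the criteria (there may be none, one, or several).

None of the candidates satisfy all criteria.

Candidate 1 (21 nt, A=7 T=5 G=5 C=4): length 21 ✓; Tm = 2·12 + 4·9 = 60°C, outside 67–77°C ✗; GC 9/21 = 42.9% ✓ — fails.
Candidate 2 (27 nt, A=8 T=7 G=6 C=6): length 27 ✓; Tm = 2·15 + 4·12 = 78°C, outside 67–77°C ✗; GC 12/27 = 44.4% ✓ — fails.
Candidate 3 (28 nt, A=4 T=5 G=8 C=11): length 28 ✓; Tm = 2·9 + 4·19 = 94°C, outside 67–77°C ✗; GC 19/28 = 67.9%, outside 34.3–57.4% ✗ — fails.
Candidate 4 (21 nt, A=8 T=6 G=4 C=3): length 21 ✓; Tm = 2·14 + 4·7 = 56°C, outside 67–77°C ✗; GC 7/21 = 33.3%, outside 34.3–57.4% ✗ — fails.
Candidate 5 (28 nt, A=11 T=8 G=5 C=4): length 28 ✓; Tm = 2·19 + 4·9 = 74°C ✓; GC 9/28 = 32.1%, outside 34.3–57.4% ✗ — fails.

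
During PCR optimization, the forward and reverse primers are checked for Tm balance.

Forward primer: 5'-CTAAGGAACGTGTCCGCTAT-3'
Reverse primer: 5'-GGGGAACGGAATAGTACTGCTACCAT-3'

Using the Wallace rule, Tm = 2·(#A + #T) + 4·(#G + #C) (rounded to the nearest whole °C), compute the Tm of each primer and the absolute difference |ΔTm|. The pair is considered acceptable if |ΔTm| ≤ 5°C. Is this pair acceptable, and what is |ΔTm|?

|ΔTm| = 18°C; the pair is not acceptable.

Forward: A=5 T=5 G=5 C=5 → Tm = 2·10 + 4·10 = 60°C.
Reverse: A=8 T=5 G=8 C=5 → Tm = 2·13 + 4·13 = 78°C.
|ΔTm| = |60 − 78| = 18°C, > 5°C.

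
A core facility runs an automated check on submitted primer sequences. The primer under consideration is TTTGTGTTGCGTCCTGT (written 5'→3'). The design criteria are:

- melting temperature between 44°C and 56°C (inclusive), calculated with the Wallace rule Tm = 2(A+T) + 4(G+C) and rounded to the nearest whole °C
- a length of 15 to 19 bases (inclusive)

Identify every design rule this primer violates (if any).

Base counts: A=0, T=9, G=5, C=3 (length 17).
Tm: Tm = 2·9 + 4·8 = 50°C ✓
length: length 17 ✓

Meets all criteria.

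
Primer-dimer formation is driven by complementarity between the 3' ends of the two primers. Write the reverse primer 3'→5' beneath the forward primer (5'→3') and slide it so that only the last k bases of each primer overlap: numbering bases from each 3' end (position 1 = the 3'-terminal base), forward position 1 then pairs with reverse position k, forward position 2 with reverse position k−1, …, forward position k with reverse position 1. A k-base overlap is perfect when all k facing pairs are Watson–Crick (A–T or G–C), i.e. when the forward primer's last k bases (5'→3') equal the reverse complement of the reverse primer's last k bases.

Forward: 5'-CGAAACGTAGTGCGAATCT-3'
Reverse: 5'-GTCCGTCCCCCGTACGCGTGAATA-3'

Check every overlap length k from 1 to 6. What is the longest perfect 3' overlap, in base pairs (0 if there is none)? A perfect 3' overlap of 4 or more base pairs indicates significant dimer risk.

Longest perfect overlap: 1 complementary base pair; below the dimer-risk threshold (threshold 4).

Last 6 bases (5'→3') — forward …GAATCT, reverse …TGAATA.
Reverse complement of the reverse primer's last 6 bases: TATTCA; its first k bases are the reverse complement of the reverse primer's last k bases, so a perfect k-base overlap needs the forward primer's last k bases to equal them.
Comparing (forward last k vs required): k=1: T vs T ✓; k=2: CT vs TA ✗; k=3: TCT vs TAT ✗; k=4: ATCT vs TATT ✗; k=5: AATCT vs TATTC ✗; k=6: GAATCT vs TATTCA ✗.
Only k = 1 is perfect, so the longest perfect 3' overlap is 1.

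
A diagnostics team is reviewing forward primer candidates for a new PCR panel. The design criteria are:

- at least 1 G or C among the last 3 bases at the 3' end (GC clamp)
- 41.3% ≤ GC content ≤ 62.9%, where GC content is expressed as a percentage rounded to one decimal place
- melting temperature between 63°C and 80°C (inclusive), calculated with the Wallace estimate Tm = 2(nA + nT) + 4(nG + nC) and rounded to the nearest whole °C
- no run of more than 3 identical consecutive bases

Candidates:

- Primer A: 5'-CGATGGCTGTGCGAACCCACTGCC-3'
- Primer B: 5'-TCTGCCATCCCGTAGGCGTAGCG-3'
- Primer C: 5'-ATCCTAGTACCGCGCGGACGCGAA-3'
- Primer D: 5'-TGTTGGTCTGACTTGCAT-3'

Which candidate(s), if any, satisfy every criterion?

Primer A (24 nt, A=4 T=4 G=7 C=9): 3' end GCC has 3 G/C ✓; GC 16/24 = 66.7%, outside 41.3–62.9% ✗; Tm = 2·8 + 4·16 = 80°C ✓; longest run = 3 ✓ — fails.
Primer B (23 nt, A=3 T=5 G=7 C=8): 3' end GCG has 3 G/C ✓; GC 15/23 = 65.2%, outside 41.3–62.9% ✗; Tm = 2·8 + 4·15 = 76°C ✓; longest run = 3 ✓ — fails.
Primer C (24 nt, A=6 T=3 G=7 C=8): 3' end GAA has 1 G/C ✓; GC 15/24 = 62.5% ✓; Tm = 2·9 + 4·15 = 78°C ✓; longest run = 2 ✓ — passes.
Primer D (18 nt, A=2 T=8 G=5 C=3): 3' end CAT has 1 G/C ✓; GC 8/18 = 44.4% ✓; Tm = 2·10 + 4·8 = 52°C, outside 63–80°C ✗; longest run = 2 ✓ — fails.

Primer C only.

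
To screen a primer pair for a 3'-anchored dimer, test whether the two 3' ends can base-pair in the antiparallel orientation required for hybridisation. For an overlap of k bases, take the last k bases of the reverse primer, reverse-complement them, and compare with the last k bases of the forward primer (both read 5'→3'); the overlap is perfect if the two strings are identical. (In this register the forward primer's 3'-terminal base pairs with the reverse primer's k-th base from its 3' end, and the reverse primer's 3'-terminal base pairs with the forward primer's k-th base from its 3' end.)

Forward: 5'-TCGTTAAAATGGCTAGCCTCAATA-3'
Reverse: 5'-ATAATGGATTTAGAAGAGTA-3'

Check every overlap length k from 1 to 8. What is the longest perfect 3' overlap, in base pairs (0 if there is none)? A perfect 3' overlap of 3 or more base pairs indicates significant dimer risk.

Longest perfect overlap: 2 complementary base pairs; below the dimer-risk threshold (threshold 3).

Last 8 bases (5'→3') — forward …CCTCAATA, reverse …GAAGAGTA.
Reverse complement of the reverse primer's last 8 bases: TACTCTTC; its first k bases are the reverse complement of the reverse primer's last k bases, so a perfect k-base overlap needs the forward primer's last k bases to equal them.
Comparing (forward last k vs required): k=1: A vs T ✗; k=2: TA vs TA ✓; k=3: ATA vs TAC ✗; k=4: AATA vs TACT ✗; k=5: CAATA vs TACTC ✗; k=6: TCAATA vs TACTCT ✗; k=7: CTCAATA vs TACTCTT ✗; k=8: CCTCAATA vs TACTCTTC ✗.
Only k = 2 is perfect, so the longest perfect 3' overlap is 2.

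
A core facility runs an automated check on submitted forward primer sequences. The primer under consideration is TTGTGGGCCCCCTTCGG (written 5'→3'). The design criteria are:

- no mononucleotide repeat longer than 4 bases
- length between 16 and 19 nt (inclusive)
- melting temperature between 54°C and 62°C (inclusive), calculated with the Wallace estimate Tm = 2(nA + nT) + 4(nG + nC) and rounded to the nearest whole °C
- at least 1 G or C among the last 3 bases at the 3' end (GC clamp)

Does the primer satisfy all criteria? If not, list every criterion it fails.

Base counts: A=0, T=5, G=6, C=6 (length 17).
homopolymer run: longest run = 5, exceeds 4 ✗
length: length 17 ✓
Tm: Tm = 2·5 + 4·12 = 58°C ✓
GC clamp: 3' end CGG has 3 G/C ✓

Fails: homopolymer run.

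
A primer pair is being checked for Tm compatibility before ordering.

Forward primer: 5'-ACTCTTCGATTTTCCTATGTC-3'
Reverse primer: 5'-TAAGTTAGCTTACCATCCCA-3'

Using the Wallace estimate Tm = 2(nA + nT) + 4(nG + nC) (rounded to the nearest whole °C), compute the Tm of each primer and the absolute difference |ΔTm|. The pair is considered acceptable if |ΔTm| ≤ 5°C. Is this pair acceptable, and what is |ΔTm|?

Forward: A=3 T=10 G=2 C=6 → Tm = 2·13 + 4·8 = 58°C.
Reverse: A=6 T=6 G=2 C=6 → Tm = 2·12 + 4·8 = 56°C.
|ΔTm| = |58 − 56| = 2°C, ≤ 5°C.

|ΔTm| = 2°C; the pair is acceptable.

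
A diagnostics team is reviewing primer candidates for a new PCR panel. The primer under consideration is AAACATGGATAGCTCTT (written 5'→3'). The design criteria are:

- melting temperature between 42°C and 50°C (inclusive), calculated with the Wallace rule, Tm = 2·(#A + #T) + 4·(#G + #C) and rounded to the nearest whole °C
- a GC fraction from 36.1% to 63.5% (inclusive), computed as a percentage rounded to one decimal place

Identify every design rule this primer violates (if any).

Fails: GC content.

Base counts: A=6, T=5, G=3, C=3 (length 17).
Tm: Tm = 2·11 + 4·6 = 46°C ✓
GC content: GC 6/17 = 35.3%, outside 36.1–63.5% ✗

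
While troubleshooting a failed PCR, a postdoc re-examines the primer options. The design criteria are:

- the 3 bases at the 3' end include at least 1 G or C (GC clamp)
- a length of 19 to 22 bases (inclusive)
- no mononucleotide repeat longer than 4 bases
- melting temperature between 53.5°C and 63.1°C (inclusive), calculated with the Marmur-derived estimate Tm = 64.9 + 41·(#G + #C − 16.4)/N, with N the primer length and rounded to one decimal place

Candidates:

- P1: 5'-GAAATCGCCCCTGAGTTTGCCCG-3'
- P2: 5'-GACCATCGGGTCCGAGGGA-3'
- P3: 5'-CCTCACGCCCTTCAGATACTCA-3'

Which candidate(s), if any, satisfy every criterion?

P2 and P3.

P1 (23 nt, A=4 T=5 G=6 C=8): 3' end CCG has 3 G/C ✓; length 23, outside 19–22 ✗; longest run = 4 ✓; Tm = 64.9 + 41·(14 − 16.4)/23 = 60.6°C ✓ — fails.
P2 (19 nt, A=4 T=2 G=8 C=5): 3' end GGA has 2 G/C ✓; length 19 ✓; longest run = 3 ✓; Tm = 64.9 + 41·(13 − 16.4)/19 = 57.6°C ✓ — passes.
P3 (22 nt, A=5 T=5 G=2 C=10): 3' end TCA has 1 G/C ✓; length 22 ✓; longest run = 3 ✓; Tm = 64.9 + 41·(12 − 16.4)/22 = 56.7°C ✓ — passes.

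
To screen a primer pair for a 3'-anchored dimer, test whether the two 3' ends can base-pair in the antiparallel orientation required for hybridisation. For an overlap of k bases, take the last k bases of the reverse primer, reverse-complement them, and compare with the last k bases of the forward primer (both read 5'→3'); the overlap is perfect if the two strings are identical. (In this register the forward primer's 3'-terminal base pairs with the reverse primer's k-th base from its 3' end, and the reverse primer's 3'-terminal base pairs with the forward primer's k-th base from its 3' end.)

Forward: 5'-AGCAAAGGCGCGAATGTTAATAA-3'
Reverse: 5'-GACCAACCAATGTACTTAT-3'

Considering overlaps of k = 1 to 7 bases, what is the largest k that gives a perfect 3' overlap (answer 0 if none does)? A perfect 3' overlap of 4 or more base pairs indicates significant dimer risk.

Longest perfect overlap: 4 complementary base pairs; significant dimer risk (threshold 4).

Last 7 bases (5'→3') — forward …TTAATAA, reverse …TACTTAT.
Reverse complement of the reverse primer's last 7 bases: ATAAGTA; its first k bases are the reverse complement of the reverse primer's last k bases, so a perfect k-base overlap needs the forward primer's last k bases to equal them.
Comparing (forward last k vs required): k=1: A vs A ✓; k=2: AA vs AT ✗; k=3: TAA vs ATA ✗; k=4: ATAA vs ATAA ✓; k=5: AATAA vs ATAAG ✗; k=6: TAATAA vs ATAAGT ✗; k=7: TTAATAA vs ATAAGTA ✗.
Perfect overlaps at k = 1, 4; the largest is 4.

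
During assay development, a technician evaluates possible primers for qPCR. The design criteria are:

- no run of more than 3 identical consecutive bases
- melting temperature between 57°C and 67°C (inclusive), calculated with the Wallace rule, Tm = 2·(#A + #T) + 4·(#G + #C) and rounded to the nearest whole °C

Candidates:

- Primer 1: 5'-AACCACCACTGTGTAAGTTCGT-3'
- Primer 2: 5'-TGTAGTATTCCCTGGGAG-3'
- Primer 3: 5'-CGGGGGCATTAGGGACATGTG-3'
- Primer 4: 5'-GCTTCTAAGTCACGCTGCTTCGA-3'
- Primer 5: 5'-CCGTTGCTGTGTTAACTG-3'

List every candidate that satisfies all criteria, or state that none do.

Primer 1 only.

Primer 1 (22 nt, A=6 T=6 G=4 C=6): longest run = 2 ✓; Tm = 2·12 + 4·10 = 64°C ✓ — passes.
Primer 2 (18 nt, A=3 T=6 G=6 C=3): longest run = 3 ✓; Tm = 2·9 + 4·9 = 54°C, outside 57–67°C ✗ — fails.
Primer 3 (21 nt, A=4 T=4 G=10 C=3): longest run = 5, exceeds 3 ✗; Tm = 2·8 + 4·13 = 68°C, outside 57–67°C ✗ — fails.
Primer 4 (23 nt, A=4 T=7 G=5 C=7): longest run = 2 ✓; Tm = 2·11 + 4·12 = 70°C, outside 57–67°C ✗ — fails.
Primer 5 (18 nt, A=2 T=7 G=5 C=4): longest run = 2 ✓; Tm = 2·9 + 4·9 = 54°C, outside 57–67°C ✗ — fails.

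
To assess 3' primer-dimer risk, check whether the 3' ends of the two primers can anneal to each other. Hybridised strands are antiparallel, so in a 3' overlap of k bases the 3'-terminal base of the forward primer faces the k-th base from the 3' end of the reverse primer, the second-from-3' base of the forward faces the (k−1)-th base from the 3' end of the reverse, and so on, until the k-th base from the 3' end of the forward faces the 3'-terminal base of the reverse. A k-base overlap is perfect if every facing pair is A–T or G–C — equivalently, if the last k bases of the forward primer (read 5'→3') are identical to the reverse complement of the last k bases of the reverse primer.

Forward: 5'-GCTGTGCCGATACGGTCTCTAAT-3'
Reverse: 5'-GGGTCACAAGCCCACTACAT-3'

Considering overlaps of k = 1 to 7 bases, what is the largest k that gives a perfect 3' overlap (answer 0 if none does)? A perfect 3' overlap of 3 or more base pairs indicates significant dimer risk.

Longest perfect overlap: 2 complementary base pairs; below the dimer-risk threshold (threshold 3).

Last 7 bases (5'→3') — forward …CTCTAAT, reverse …ACTACAT.
Reverse complement of the reverse primer's last 7 bases: ATGTAGT; its first k bases are the reverse complement of the reverse primer's last k bases, so a perfect k-base overlap needs the forward primer's last k bases to equal them.
Comparing (forward last k vs required): k=1: T vs A ✗; k=2: AT vs AT ✓; k=3: AAT vs ATG ✗; k=4: TAAT vs ATGT ✗; k=5: CTAAT vs ATGTA ✗; k=6: TCTAAT vs ATGTAG ✗; k=7: CTCTAAT vs ATGTAGT ✗.
Only k = 2 is perfect, so the longest perfect 3' overlap is 2.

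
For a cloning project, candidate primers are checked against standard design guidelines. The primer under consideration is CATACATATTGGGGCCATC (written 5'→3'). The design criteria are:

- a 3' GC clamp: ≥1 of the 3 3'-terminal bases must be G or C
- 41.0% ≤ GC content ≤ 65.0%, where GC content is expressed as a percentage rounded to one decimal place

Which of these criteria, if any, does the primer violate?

Base counts: A=5, T=5, G=4, C=5 (length 19).
GC clamp: 3' end ATC has 1 G/C ✓
GC content: GC 9/19 = 47.4% ✓

Meets all criteria.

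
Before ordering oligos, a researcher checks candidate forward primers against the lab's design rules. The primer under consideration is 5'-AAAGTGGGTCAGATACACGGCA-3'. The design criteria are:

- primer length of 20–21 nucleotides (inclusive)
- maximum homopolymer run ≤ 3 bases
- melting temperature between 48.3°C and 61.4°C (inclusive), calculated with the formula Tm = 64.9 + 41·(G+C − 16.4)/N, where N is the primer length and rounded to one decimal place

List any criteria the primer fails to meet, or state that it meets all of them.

Base counts: A=8, T=3, G=7, C=4 (length 22).
length: length 22, outside 20–21 ✗
homopolymer run: longest run = 3 ✓
Tm: Tm = 64.9 + 41·(11 − 16.4)/22 = 54.8°C ✓

Fails: length.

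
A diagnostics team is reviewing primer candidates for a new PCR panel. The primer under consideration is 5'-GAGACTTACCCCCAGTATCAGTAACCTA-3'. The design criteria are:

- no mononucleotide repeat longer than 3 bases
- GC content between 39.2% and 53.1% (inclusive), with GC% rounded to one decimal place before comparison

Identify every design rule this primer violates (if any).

Fails: homopolymer run.

Base counts: A=9, T=6, G=4, C=9 (length 28).
homopolymer run: longest run = 5, exceeds 3 ✗
GC content: GC 13/28 = 46.4% ✓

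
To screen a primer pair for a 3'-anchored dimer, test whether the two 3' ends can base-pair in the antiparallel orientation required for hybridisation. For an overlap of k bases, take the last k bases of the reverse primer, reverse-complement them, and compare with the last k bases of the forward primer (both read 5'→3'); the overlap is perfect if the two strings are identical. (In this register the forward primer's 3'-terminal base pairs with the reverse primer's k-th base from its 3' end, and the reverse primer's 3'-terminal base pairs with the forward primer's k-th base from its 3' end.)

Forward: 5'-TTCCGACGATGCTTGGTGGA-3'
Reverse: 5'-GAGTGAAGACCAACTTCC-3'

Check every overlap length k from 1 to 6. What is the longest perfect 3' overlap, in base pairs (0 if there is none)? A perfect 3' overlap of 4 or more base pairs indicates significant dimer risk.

Longest perfect overlap: 3 complementary base pairs; below the dimer-risk threshold (threshold 4).

Last 6 bases (5'→3') — forward …GGTGGA, reverse …ACTTCC.
Reverse complement of the reverse primer's last 6 bases: GGAAGT; its first k bases are the reverse complement of the reverse primer's last k bases, so a perfect k-base overlap needs the forward primer's last k bases to equal them.
Comparing (forward last k vs required): k=1: A vs G ✗; k=2: GA vs GG ✗; k=3: GGA vs GGA ✓; k=4: TGGA vs GGAA ✗; k=5: GTGGA vs GGAAG ✗; k=6: GGTGGA vs GGAAGT ✗.
Only k = 3 is perfect, so the longest perfect 3' overlap is 3.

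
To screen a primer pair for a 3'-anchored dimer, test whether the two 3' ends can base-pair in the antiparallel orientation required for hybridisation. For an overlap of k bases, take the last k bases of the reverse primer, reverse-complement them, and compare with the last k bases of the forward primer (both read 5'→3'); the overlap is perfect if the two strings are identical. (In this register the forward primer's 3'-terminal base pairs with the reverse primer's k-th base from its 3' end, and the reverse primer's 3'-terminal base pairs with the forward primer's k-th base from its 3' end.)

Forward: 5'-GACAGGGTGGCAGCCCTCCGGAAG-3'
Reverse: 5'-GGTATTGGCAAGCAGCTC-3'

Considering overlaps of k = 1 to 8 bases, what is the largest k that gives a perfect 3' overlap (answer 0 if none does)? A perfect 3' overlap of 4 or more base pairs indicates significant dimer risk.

Longest perfect overlap: 1 complementary base pair; below the dimer-risk threshold (threshold 4).

Last 8 bases (5'→3') — forward …TCCGGAAG, reverse …AGCAGCTC.
Reverse complement of the reverse primer's last 8 bases: GAGCTGCT; its first k bases are the reverse complement of the reverse primer's last k bases, so a perfect k-base overlap needs the forward primer's last k bases to equal them.
Comparing (forward last k vs required): k=1: G vs G ✓; k=2: AG vs GA ✗; k=3: AAG vs GAG ✗; k=4: GAAG vs GAGC ✗; k=5: GGAAG vs GAGCT ✗; k=6: CGGAAG vs GAGCTG ✗; k=7: CCGGAAG vs GAGCTGC ✗; k=8: TCCGGAAG vs GAGCTGCT ✗.
Only k = 1 is perfect, so the longest perfect 3' overlap is 1.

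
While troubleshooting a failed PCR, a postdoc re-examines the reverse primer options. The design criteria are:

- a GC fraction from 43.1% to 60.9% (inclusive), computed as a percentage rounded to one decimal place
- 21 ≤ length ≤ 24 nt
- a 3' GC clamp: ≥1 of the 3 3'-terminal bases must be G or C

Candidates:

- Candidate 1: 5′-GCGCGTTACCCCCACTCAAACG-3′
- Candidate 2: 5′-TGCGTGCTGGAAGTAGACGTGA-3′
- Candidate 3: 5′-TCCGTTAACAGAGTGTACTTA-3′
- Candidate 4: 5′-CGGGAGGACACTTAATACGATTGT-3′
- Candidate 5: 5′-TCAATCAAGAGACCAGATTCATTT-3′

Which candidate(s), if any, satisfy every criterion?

Candidate 1 (22 nt, A=5 T=3 G=4 C=10): GC 14/22 = 63.6%, outside 43.1–60.9% ✗; length 22 ✓; 3' end ACG has 2 G/C ✓ — fails.
Candidate 2 (22 nt, A=5 T=5 G=9 C=3): GC 12/22 = 54.5% ✓; length 22 ✓; 3' end TGA has 1 G/C ✓ — passes.
Candidate 3 (21 nt, A=6 T=7 G=4 C=4): GC 8/21 = 38.1%, outside 43.1–60.9% ✗; length 21 ✓; 3' end TTA has 0 G/C, need ≥1 ✗ — fails.
Candidate 4 (24 nt, A=7 T=6 G=7 C=4): GC 11/24 = 45.8% ✓; length 24 ✓; 3' end TGT has 1 G/C ✓ — passes.
Candidate 5 (24 nt, A=9 T=7 G=3 C=5): GC 8/24 = 33.3%, outside 43.1–60.9% ✗; length 24 ✓; 3' end TTT has 0 G/C, need ≥1 ✗ — fails.

Candidate 2 and Candidate 4.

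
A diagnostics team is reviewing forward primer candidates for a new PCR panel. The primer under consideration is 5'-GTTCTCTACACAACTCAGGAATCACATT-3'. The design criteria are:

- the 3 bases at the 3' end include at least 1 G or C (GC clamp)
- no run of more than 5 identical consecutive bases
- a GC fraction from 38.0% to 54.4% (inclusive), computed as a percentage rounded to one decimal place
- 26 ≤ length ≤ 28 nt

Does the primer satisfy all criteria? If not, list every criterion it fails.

Base counts: A=9, T=8, G=3, C=8 (length 28).
GC clamp: 3' end ATT has 0 G/C, need ≥1 ✗
homopolymer run: longest run = 2 ✓
GC content: GC 11/28 = 39.3% ✓
length: length 28 ✓

Fails: GC clamp.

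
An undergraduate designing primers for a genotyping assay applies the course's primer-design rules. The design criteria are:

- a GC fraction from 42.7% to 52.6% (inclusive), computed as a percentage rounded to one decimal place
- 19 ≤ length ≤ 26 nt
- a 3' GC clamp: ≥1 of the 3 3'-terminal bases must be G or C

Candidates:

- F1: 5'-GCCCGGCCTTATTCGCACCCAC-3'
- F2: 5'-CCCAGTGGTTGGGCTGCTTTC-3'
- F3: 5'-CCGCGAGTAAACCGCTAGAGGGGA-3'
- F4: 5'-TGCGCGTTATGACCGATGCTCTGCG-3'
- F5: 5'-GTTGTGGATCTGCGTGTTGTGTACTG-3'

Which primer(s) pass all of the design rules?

F1 (22 nt, A=3 T=4 G=4 C=11): GC 15/22 = 68.2%, outside 42.7–52.6% ✗; length 22 ✓; 3' end CAC has 2 G/C ✓ — fails.
F2 (21 nt, A=1 T=7 G=7 C=6): GC 13/21 = 61.9%, outside 42.7–52.6% ✗; length 21 ✓; 3' end TTC has 1 G/C ✓ — fails.
F3 (24 nt, A=7 T=2 G=9 C=6): GC 15/24 = 62.5%, outside 42.7–52.6% ✗; length 24 ✓; 3' end GGA has 2 G/C ✓ — fails.
F4 (25 nt, A=3 T=7 G=8 C=7): GC 15/25 = 60.0%, outside 42.7–52.6% ✗; length 25 ✓; 3' end GCG has 3 G/C ✓ — fails.
F5 (26 nt, A=2 T=11 G=10 C=3): GC 13/26 = 50.0% ✓; length 26 ✓; 3' end CTG has 2 G/C ✓ — passes.

F5 only.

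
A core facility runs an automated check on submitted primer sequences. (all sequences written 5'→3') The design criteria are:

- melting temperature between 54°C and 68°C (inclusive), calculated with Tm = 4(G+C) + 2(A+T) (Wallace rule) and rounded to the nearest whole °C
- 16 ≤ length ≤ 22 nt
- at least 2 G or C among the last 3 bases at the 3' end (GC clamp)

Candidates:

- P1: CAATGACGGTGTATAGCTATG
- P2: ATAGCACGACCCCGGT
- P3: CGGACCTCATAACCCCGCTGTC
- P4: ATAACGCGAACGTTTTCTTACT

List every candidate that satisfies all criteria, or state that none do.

P1 (21 nt, A=6 T=6 G=6 C=3): Tm = 2·12 + 4·9 = 60°C ✓; length 21 ✓; 3' end ATG has 1 G/C, need ≥2 ✗ — fails.
P2 (16 nt, A=4 T=2 G=4 C=6): Tm = 2·6 + 4·10 = 52°C, outside 54–68°C ✗; length 16 ✓; 3' end GGT has 2 G/C ✓ — fails.
P3 (22 nt, A=4 T=4 G=4 C=10): Tm = 2·8 + 4·14 = 72°C, outside 54–68°C ✗; length 22 ✓; 3' end GTC has 2 G/C ✓ — fails.
P4 (22 nt, A=6 T=8 G=3 C=5): Tm = 2·14 + 4·8 = 60°C ✓; length 22 ✓; 3' end ACT has 1 G/C, need ≥2 ✗ — fails.

None of the candidates satisfy all criteria.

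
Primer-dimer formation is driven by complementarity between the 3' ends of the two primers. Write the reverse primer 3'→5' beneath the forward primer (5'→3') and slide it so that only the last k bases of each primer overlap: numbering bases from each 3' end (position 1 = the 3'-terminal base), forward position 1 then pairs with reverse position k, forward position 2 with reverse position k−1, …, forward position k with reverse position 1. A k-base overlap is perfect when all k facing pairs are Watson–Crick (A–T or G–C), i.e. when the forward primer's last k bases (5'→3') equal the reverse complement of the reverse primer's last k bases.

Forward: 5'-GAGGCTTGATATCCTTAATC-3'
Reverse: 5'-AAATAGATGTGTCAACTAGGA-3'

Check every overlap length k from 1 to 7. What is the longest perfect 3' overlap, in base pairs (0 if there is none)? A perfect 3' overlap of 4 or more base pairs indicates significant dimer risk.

Longest perfect overlap: 2 complementary base pairs; below the dimer-risk threshold (threshold 4).

Last 7 bases (5'→3') — forward …CTTAATC, reverse …ACTAGGA.
Reverse complement of the reverse primer's last 7 bases: TCCTAGT; its first k bases are the reverse complement of the reverse primer's last k bases, so a perfect k-base overlap needs the forward primer's last k bases to equal them.
Comparing (forward last k vs required): k=1: C vs T ✗; k=2: TC vs TC ✓; k=3: ATC vs TCC ✗; k=4: AATC vs TCCT ✗; k=5: TAATC vs TCCTA ✗; k=6: TTAATC vs TCCTAG ✗; k=7: CTTAATC vs TCCTAGT ✗.
Only k = 2 is perfect, so the longest perfect 3' overlap is 2.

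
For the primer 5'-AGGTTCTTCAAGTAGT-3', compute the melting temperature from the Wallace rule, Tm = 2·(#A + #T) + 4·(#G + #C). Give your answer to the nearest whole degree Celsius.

44°C

Base counts: A=4, T=6, G=4, C=2 (length 16).
Tm = 2·(4+6) + 4·(4+2) = 2·10 + 4·6 = 20 + 24 = 44°C.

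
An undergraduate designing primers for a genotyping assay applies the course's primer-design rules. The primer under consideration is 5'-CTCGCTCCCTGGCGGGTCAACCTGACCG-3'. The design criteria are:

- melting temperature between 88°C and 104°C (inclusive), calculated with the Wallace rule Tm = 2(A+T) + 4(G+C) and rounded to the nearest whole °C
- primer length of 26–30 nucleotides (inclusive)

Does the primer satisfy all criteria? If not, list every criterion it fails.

Base counts: A=3, T=5, G=8, C=12 (length 28).
Tm: Tm = 2·8 + 4·20 = 96°C ✓
length: length 28 ✓

Meets all criteria.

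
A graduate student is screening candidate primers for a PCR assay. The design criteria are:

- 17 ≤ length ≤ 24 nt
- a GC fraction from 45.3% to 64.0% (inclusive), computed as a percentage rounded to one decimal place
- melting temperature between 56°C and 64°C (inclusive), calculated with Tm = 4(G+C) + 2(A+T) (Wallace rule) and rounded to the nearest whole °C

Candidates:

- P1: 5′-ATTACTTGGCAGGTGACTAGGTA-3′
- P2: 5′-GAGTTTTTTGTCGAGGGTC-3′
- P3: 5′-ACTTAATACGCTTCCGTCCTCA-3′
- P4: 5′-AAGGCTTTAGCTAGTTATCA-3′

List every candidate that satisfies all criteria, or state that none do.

P2 and P3.

P1 (23 nt, A=6 T=7 G=7 C=3): length 23 ✓; GC 10/23 = 43.5%, outside 45.3–64.0% ✗; Tm = 2·13 + 4·10 = 66°C, outside 56–64°C ✗ — fails.
P2 (19 nt, A=2 T=8 G=7 C=2): length 19 ✓; GC 9/19 = 47.4% ✓; Tm = 2·10 + 4·9 = 56°C ✓ — passes.
P3 (22 nt, A=5 T=7 G=2 C=8): length 22 ✓; GC 10/22 = 45.5% ✓; Tm = 2·12 + 4·10 = 64°C ✓ — passes.
P4 (20 nt, A=6 T=7 G=4 C=3): length 20 ✓; GC 7/20 = 35.0%, outside 45.3–64.0% ✗; Tm = 2·13 + 4·7 = 54°C, outside 56–64°C ✗ — fails.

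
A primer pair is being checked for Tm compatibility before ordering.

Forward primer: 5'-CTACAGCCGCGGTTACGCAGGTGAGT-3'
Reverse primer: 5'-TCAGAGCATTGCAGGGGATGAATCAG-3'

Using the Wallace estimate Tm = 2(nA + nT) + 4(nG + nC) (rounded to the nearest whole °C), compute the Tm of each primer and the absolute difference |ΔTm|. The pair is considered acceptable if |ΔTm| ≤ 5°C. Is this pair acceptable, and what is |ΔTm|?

Forward: A=5 T=5 G=9 C=7 → Tm = 2·10 + 4·16 = 84°C.
Reverse: A=8 T=5 G=9 C=4 → Tm = 2·13 + 4·13 = 78°C.
|ΔTm| = |84 − 78| = 6°C, > 5°C.

|ΔTm| = 6°C; the pair is not acceptable.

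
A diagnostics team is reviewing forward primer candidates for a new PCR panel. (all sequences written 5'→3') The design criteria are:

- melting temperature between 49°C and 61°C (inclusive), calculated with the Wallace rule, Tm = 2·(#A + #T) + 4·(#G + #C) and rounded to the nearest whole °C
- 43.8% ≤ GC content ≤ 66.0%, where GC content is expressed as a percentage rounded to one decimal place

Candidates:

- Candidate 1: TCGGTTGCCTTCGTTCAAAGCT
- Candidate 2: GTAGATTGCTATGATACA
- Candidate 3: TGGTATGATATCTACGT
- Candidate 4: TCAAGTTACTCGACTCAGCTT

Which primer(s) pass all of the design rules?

None of the candidates satisfy all criteria.

Candidate 1 (22 nt, A=3 T=8 G=5 C=6): Tm = 2·11 + 4·11 = 66°C, outside 49–61°C ✗; GC 11/22 = 50.0% ✓ — fails.
Candidate 2 (18 nt, A=6 T=6 G=4 C=2): Tm = 2·12 + 4·6 = 48°C, outside 49–61°C ✗; GC 6/18 = 33.3%, outside 43.8–66.0% ✗ — fails.
Candidate 3 (17 nt, A=4 T=7 G=4 C=2): Tm = 2·11 + 4·6 = 46°C, outside 49–61°C ✗; GC 6/17 = 35.3%, outside 43.8–66.0% ✗ — fails.
Candidate 4 (21 nt, A=5 T=7 G=3 C=6): Tm = 2·12 + 4·9 = 60°C ✓; GC 9/21 = 42.9%, outside 43.8–66.0% ✗ — fails.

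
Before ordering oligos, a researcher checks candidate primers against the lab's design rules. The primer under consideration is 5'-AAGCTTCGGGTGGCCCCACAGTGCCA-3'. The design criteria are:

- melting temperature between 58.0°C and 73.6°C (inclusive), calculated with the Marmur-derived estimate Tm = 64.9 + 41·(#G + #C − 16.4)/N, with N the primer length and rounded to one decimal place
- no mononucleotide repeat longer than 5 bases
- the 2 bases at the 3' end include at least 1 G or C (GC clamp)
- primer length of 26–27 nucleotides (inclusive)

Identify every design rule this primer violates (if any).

Meets all criteria.

Base counts: A=5, T=4, G=8, C=9 (length 26).
Tm: Tm = 64.9 + 41·(17 − 16.4)/26 = 65.8°C ✓
homopolymer run: longest run = 4 ✓
GC clamp: 3' end CA has 1 G/C ✓
length: length 26 ✓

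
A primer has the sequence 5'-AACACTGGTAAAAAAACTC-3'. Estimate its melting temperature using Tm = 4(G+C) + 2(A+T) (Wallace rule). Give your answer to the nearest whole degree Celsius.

50°C

Base counts: A=10, T=3, G=2, C=4 (length 19).
Tm = 2·(10+3) + 4·(2+4) = 2·13 + 4·6 = 26 + 24 = 50°C.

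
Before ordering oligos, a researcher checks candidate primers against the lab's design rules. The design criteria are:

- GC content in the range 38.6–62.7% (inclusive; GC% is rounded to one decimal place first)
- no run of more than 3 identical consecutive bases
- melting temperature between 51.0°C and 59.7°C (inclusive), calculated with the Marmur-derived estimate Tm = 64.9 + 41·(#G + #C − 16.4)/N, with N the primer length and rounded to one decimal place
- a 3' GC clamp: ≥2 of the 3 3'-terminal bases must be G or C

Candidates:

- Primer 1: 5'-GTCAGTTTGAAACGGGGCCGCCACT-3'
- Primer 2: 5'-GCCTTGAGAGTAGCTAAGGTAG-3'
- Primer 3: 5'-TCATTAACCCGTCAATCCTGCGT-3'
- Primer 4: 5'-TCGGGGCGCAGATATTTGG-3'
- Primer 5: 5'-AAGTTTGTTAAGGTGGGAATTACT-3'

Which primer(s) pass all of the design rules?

Primer 3 only.

Primer 1 (25 nt, A=5 T=5 G=8 C=7): GC 15/25 = 60.0% ✓; longest run = 4, exceeds 3 ✗; Tm = 64.9 + 41·(15 − 16.4)/25 = 62.6°C, outside 51.0–59.7°C ✗; 3' end ACT has 1 G/C, need ≥2 ✗ — fails.
Primer 2 (22 nt, A=6 T=5 G=8 C=3): GC 11/22 = 50.0% ✓; longest run = 2 ✓; Tm = 64.9 + 41·(11 − 16.4)/22 = 54.8°C ✓; 3' end TAG has 1 G/C, need ≥2 ✗ — fails.
Primer 3 (23 nt, A=5 T=7 G=3 C=8): GC 11/23 = 47.8% ✓; longest run = 3 ✓; Tm = 64.9 + 41·(11 − 16.4)/23 = 55.3°C ✓; 3' end CGT has 2 G/C ✓ — passes.
Primer 4 (19 nt, A=3 T=5 G=8 C=3): GC 11/19 = 57.9% ✓; longest run = 4, exceeds 3 ✗; Tm = 64.9 + 41·(11 − 16.4)/19 = 53.2°C ✓; 3' end TGG has 2 G/C ✓ — fails.
Primer 5 (24 nt, A=7 T=9 G=7 C=1): GC 8/24 = 33.3%, outside 38.6–62.7% ✗; longest run = 3 ✓; Tm = 64.9 + 41·(8 − 16.4)/24 = 50.6°C, outside 51.0–59.7°C ✗; 3' end ACT has 1 G/C, need ≥2 ✗ — fails.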